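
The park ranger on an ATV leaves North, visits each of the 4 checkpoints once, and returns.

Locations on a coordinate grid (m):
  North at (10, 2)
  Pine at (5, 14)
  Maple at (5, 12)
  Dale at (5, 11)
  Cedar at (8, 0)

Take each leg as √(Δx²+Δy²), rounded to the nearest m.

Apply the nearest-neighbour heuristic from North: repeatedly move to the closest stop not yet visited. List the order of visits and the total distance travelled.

From North: distances to unvisited — Cedar=3, Dale=10, Maple=11, Pine=13. Nearest is Cedar (3).
From Cedar: distances to unvisited — Dale=11, Maple=12, Pine=14. Nearest is Dale (11).
From Dale: distances to unvisited — Maple=1, Pine=3. Nearest is Maple (1).
From Maple: distances to unvisited — Pine=2. Nearest is Pine (2).
Return Pine→North: 13.
Total = 3 + 11 + 1 + 2 + 13 = 30.

30 m along North → Cedar → Dale → Maple → Pine → North.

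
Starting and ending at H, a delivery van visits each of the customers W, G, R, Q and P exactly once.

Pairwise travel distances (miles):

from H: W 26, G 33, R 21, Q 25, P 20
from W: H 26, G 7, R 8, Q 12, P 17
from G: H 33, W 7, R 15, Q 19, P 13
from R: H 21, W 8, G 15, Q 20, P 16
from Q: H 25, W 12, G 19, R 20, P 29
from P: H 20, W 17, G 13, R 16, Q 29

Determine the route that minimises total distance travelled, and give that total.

Minimum total distance: 93 miles.

With 5 stops there are 5!/2 = 60 distinct round trips (a route and its reverse cost the same).
H→W→G→R→Q→P→H: 26+7+15+20+29+20 = 117
H→W→G→R→P→Q→H: 26+7+15+16+29+25 = 118
H→W→G→Q→R→P→H: 26+7+19+20+16+20 = 108
H→W→G→Q→P→R→H: 26+7+19+29+16+21 = 118
H→W→G→P→R→Q→H: 26+7+13+16+20+25 = 107
H→W→G→P→Q→R→H: 26+7+13+29+20+21 = 116
H→W→R→G→Q→P→H: 26+8+15+19+29+20 = 117
H→W→R→G→P→Q→H: 26+8+15+13+29+25 = 116
H→W→R→Q→G→P→H: 26+8+20+19+13+20 = 106
H→W→R→Q→P→G→H: 26+8+20+29+13+33 = 129
H→W→R→P→G→Q→H: 26+8+16+13+19+25 = 107
H→W→R→P→Q→G→H: 26+8+16+29+19+33 = 131
H→W→Q→G→R→P→H: 26+12+19+15+16+20 = 108
H→W→Q→G→P→R→H: 26+12+19+13+16+21 = 107
… (46 more)
H→R→W→Q→G→P→H: 21+8+12+19+13+20 = 93  ← best
The minimum is 93.
One optimal route: H → R → W → Q → G → P → H (or its reverse).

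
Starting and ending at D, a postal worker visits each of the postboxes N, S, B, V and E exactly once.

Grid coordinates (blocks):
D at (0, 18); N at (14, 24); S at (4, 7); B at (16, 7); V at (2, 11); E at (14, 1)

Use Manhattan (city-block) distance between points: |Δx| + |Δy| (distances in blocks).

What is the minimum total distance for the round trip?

Shortest round trip = 78 blocks.

With 5 stops there are 5!/2 = 60 distinct round trips (a route and its reverse cost the same).
D→N→S→B→V→E→D: 20+27+12+18+22+31 = 130
D→N→S→B→E→V→D: 20+27+12+8+22+9 = 98
D→N→S→V→B→E→D: 20+27+6+18+8+31 = 110
D→N→S→V→E→B→D: 20+27+6+22+8+27 = 110
D→N→S→E→B→V→D: 20+27+16+8+18+9 = 98
D→N→S→E→V→B→D: 20+27+16+22+18+27 = 130
D→N→B→S→V→E→D: 20+19+12+6+22+31 = 110
D→N→B→S→E→V→D: 20+19+12+16+22+9 = 98
D→N→B→V→S→E→D: 20+19+18+6+16+31 = 110
D→N→B→V→E→S→D: 20+19+18+22+16+15 = 110
D→N→B→E→S→V→D: 20+19+8+16+6+9 = 78
D→N→B→E→V→S→D: 20+19+8+22+6+15 = 90
D→N→V→S→B→E→D: 20+25+6+12+8+31 = 102
D→N→V→S→E→B→D: 20+25+6+16+8+27 = 102
… (46 more)
The minimum is 78.
One optimal route: D → N → B → E → S → V → D (or its reverse).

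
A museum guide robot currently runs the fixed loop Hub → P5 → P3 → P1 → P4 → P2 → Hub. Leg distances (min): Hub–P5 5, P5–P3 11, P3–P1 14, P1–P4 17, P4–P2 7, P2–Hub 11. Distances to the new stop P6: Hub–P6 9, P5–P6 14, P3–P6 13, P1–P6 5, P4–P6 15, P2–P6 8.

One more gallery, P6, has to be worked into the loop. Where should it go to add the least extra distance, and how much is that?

Adding 3 min by placing P6 on the P1–P4 leg.

Insertion cost between consecutive stops i–j is d(i,P6) + d(P6,j) − d(i,j):
  between Hub and P5: 9 + 14 − 5 = 18
  between P5 and P3: 14 + 13 − 11 = 16
  between P3 and P1: 13 + 5 − 14 = 4
  between P1 and P4: 5 + 15 − 17 = 3
  between P4 and P2: 15 + 8 − 7 = 16
  between P2 and Hub: 8 + 9 − 11 = 6
Cheapest insertion is between P1 and P4, adding 3.
New total = 65 + 3 = 68.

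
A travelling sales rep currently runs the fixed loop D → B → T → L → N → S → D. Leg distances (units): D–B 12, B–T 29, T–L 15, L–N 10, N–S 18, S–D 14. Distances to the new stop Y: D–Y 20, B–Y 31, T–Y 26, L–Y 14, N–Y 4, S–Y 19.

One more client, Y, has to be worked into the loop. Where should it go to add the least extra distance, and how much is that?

+5 — insert Y between N and S.

Insertion cost between consecutive stops i–j is d(i,Y) + d(Y,j) − d(i,j):
  between D and B: 20 + 31 − 12 = 39
  between B and T: 31 + 26 − 29 = 28
  between T and L: 26 + 14 − 15 = 25
  between L and N: 14 + 4 − 10 = 8
  between N and S: 4 + 19 − 18 = 5
  between S and D: 19 + 20 − 14 = 25
Cheapest insertion is between N and S, adding 5.
New total = 98 + 5 = 103.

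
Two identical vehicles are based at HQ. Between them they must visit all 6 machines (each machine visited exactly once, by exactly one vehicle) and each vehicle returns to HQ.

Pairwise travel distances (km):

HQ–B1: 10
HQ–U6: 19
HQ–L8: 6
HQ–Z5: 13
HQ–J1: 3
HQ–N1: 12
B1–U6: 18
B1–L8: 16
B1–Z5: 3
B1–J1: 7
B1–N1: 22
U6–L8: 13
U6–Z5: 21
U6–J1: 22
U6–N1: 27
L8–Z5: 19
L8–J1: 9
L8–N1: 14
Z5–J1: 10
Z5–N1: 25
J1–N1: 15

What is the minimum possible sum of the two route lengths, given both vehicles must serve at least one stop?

Minimum combined distance: 77 km.

Try each way of splitting the stops between the two vehicles (each non-empty) and, for each split, find the best tour for each vehicle:
  {B1} + {U6, L8, Z5, J1, N1}: 20 + 73 = 93
  {U6} + {B1, L8, Z5, J1, N1}: 38 + 58 = 96
  {B1, U6} + {L8, Z5, J1, N1}: 47 + 58 = 105
  {L8} + {B1, U6, Z5, J1, N1}: 12 + 73 = 85
  {B1, L8} + {U6, Z5, J1, N1}: 32 + 73 = 105
  {U6, L8} + {B1, Z5, J1, N1}: 38 + 50 = 88
  … (31 splits in total)
  {B1, U6, L8, Z5, J1} + {N1}: 53 + 24 = 77  ← best
Best: vehicle 1 HQ → L8 → U6 → B1 → Z5 → J1 → HQ = 53; vehicle 2 HQ → N1 → HQ = 24; combined 77.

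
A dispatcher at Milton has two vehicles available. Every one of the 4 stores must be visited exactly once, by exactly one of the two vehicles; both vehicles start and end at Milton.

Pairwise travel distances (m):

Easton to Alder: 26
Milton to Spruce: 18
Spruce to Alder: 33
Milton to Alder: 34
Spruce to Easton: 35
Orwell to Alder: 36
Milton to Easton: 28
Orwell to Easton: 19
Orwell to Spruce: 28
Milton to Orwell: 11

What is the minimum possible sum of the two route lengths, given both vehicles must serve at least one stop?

There are 2^3 − 1 = 7 ways to divide the 4 stops into two non-empty groups. For each, the best each vehicle can do is its own shortest tour through its group:
  {Orwell} + {Spruce, Easton, Alder}: 22 + 105 = 127
  {Spruce} + {Orwell, Easton, Alder}: 36 + 90 = 126
  {Orwell, Spruce} + {Easton, Alder}: 57 + 88 = 145
  {Easton} + {Orwell, Spruce, Alder}: 56 + 98 = 154
  {Orwell, Easton} + {Spruce, Alder}: 58 + 85 = 143
  {Spruce, Easton} + {Orwell, Alder}: 81 + 81 = 162
  … (7 splits in total)
Best: vehicle 1 Milton → Spruce → Milton = 36; vehicle 2 Milton → Orwell → Easton → Alder → Milton = 90; combined 126.

126 m — the smallest possible combined total.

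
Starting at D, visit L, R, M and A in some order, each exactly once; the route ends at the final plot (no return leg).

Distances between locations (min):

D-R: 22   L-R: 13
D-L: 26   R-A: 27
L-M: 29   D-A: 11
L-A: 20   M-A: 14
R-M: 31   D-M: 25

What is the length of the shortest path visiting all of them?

67 min — the minimum one-way total.

There are 4! = 24 possible orderings.
D → L → R → M → A: 26+13+31+14 = 84
D → L → R → A → M: 26+13+27+14 = 80
D → L → M → R → A: 26+29+31+27 = 113
D → L → M → A → R: 26+29+14+27 = 96
D → L → A → R → M: 26+20+27+31 = 104
D → L → A → M → R: 26+20+14+31 = 91
D → R → L → M → A: 22+13+29+14 = 78
D → R → L → A → M: 22+13+20+14 = 69
D → R → M → L → A: 22+31+29+20 = 102
D → R → M → A → L: 22+31+14+20 = 87
D → R → A → L → M: 22+27+20+29 = 98
D → R → A → M → L: 22+27+14+29 = 92
D → M → L → R → A: 25+29+13+27 = 94
D → M → L → A → R: 25+29+20+27 = 101
… (10 more)
D → A → M → L → R: 11+14+29+13 = 67  ← best
The minimum is 67.
One shortest path: D → A → M → L → R.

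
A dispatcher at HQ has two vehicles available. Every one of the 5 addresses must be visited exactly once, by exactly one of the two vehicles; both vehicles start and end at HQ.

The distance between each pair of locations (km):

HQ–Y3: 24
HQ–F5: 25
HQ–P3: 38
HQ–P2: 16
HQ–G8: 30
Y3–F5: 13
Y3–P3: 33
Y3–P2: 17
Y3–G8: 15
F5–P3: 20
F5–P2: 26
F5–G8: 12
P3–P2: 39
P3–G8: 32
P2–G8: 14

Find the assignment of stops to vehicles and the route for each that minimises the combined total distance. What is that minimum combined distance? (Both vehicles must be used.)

141 km — the smallest possible combined total.

Check every non-empty split of the stops between the two vehicles; for each half take its own optimal tour:
  {Y3} + {F5, P3, P2, G8}: 48 + 100 = 148
  {F5} + {Y3, P3, P2, G8}: 50 + 116 = 166
  {Y3, F5} + {P3, P2, G8}: 62 + 100 = 162
  {P3} + {Y3, F5, P2, G8}: 76 + 79 = 155
  {Y3, P3} + {F5, P2, G8}: 95 + 67 = 162
  {F5, P3} + {Y3, P2, G8}: 83 + 69 = 152
  … (15 splits in total)
  {P2} + {Y3, F5, P3, G8}: 32 + 109 = 141  ← best
Best: vehicle 1 HQ → P2 → HQ = 32; vehicle 2 HQ → Y3 → G8 → F5 → P3 → HQ = 109; combined 141.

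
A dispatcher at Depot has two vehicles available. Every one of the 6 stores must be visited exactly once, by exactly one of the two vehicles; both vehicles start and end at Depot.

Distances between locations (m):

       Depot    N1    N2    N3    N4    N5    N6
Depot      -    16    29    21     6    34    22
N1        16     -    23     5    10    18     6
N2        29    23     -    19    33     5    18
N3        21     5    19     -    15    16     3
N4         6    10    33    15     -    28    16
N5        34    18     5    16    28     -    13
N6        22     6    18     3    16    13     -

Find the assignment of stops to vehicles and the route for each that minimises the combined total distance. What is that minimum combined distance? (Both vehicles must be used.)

Minimum combined distance: 83 m.

There are 2^5 − 1 = 31 ways to divide the 6 stops into two non-empty groups. For each, the best each vehicle can do is its own shortest tour through its group:
  {N1} + {N2, N3, N4, N5, N6}: 32 + 71 = 103
  {N2} + {N1, N3, N4, N5, N6}: 58 + 71 = 129
  {N1, N2} + {N3, N4, N5, N6}: 68 + 71 = 139
  {N3} + {N1, N2, N4, N5, N6}: 42 + 69 = 111
  {N1, N3} + {N2, N4, N5, N6}: 42 + 69 = 111
  {N2, N3} + {N1, N4, N5, N6}: 69 + 69 = 138
  … (31 splits in total)
  {N4} + {N1, N2, N3, N5, N6}: 12 + 71 = 83  ← best
Best: vehicle 1 Depot → N4 → Depot = 12; vehicle 2 Depot → N1 → N3 → N6 → N5 → N2 → Depot = 71; combined 83.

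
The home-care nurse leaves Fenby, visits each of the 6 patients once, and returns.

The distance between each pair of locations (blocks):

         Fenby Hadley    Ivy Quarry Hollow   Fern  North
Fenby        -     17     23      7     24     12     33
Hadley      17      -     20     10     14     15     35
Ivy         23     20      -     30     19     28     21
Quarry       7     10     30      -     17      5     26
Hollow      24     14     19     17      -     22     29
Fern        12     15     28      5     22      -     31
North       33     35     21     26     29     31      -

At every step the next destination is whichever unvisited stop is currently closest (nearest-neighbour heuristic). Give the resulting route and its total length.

At Fenby the remaining stops are Quarry 7, Fern 12, Hadley 17, Ivy 23, Hollow 24, North 33; go to Quarry.
At Quarry the remaining stops are Fern 5, Hadley 10, Hollow 17, North 26, Ivy 30; go to Fern.
At Fern the remaining stops are Hadley 15, Hollow 22, Ivy 28, North 31; go to Hadley.
At Hadley the remaining stops are Hollow 14, Ivy 20, North 35; go to Hollow.
At Hollow the remaining stops are Ivy 19, North 29; go to Ivy.
At Ivy the remaining stops are North 21; go to North.
Return North→Fenby: 33.
Total = 7 + 5 + 15 + 14 + 19 + 21 + 33 = 114.

114 blocks along Fenby → Quarry → Fern → Hadley → Hollow → Ivy → North → Fenby.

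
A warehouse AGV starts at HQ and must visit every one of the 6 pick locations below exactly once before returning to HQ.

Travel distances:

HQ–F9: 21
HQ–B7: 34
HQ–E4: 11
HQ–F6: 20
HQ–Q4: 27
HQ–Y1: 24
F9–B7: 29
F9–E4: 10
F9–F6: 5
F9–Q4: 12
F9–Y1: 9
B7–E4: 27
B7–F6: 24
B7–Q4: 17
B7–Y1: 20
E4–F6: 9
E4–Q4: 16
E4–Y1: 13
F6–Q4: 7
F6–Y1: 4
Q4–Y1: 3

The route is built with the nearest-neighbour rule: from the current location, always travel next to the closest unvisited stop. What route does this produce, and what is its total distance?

At HQ the remaining stops are E4 11, F6 20, F9 21, Y1 24, Q4 27, B7 34; go to E4.
At E4 the remaining stops are F6 9, F9 10, Y1 13, Q4 16, B7 27; go to F6.
At F6 the remaining stops are Y1 4, F9 5, Q4 7, B7 24; go to Y1.
At Y1 the remaining stops are Q4 3, F9 9, B7 20; go to Q4.
At Q4 the remaining stops are F9 12, B7 17; go to F9.
At F9 the remaining stops are B7 29; go to B7.
Return B7→HQ: 34.
Total = 11 + 9 + 4 + 3 + 12 + 29 + 34 = 102.

102 along HQ → E4 → F6 → Y1 → Q4 → F9 → B7 → HQ.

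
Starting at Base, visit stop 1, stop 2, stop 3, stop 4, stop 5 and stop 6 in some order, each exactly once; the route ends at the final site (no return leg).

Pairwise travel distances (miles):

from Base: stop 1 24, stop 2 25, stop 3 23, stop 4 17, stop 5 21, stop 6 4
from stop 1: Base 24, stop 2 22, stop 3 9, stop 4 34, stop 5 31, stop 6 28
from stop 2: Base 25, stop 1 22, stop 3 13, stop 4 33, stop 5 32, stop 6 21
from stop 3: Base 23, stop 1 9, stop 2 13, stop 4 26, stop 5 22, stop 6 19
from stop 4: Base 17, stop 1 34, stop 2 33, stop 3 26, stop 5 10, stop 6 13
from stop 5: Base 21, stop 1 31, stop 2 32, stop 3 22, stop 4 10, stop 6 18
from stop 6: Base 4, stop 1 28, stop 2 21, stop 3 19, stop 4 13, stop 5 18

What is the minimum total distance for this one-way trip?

There are 6! = 720 possible orderings.
Base→stop 1→stop 2→stop 3→stop 4→stop 5→stop 6: 24+22+13+26+10+18 = 113
Base→stop 1→stop 2→stop 3→stop 4→stop 6→stop 5: 24+22+13+26+13+18 = 116
Base→stop 1→stop 2→stop 3→stop 5→stop 4→stop 6: 24+22+13+22+10+13 = 104
Base→stop 1→stop 2→stop 3→stop 5→stop 6→stop 4: 24+22+13+22+18+13 = 112
Base→stop 1→stop 2→stop 3→stop 6→stop 4→stop 5: 24+22+13+19+13+10 = 101
Base→stop 1→stop 2→stop 3→stop 6→stop 5→stop 4: 24+22+13+19+18+10 = 106
Base→stop 1→stop 2→stop 4→stop 3→stop 5→stop 6: 24+22+33+26+22+18 = 145
Base→stop 1→stop 2→stop 4→stop 3→stop 6→stop 5: 24+22+33+26+19+18 = 142
… (712 more)
Base→stop 6→stop 4→stop 5→stop 1→stop 3→stop 2: 4+13+10+31+9+13 = 80  ← best
The minimum is 80.
One shortest path: Base → stop 6 → stop 4 → stop 5 → stop 1 → stop 3 → stop 2.

Minimum one-way distance = 80 miles.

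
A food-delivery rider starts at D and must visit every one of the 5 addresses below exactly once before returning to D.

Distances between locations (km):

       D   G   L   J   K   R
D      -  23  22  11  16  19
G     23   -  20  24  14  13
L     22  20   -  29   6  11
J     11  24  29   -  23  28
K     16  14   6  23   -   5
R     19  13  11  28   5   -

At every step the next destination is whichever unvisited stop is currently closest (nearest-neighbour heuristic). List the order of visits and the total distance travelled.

Nearest-neighbour total = 93 km; route D → J → K → R → L → G → D.

D → [J:11 / K:16 / R:19 / L:22 / G:23] → J (11)
J → [K:23 / G:24 / R:28 / L:29] → K (23)
K → [R:5 / L:6 / G:14] → R (5)
R → [L:11 / G:13] → L (11)
L → [G:20] → G (20)
Return G→D: 23.
Total = 11 + 23 + 5 + 11 + 20 + 23 = 93.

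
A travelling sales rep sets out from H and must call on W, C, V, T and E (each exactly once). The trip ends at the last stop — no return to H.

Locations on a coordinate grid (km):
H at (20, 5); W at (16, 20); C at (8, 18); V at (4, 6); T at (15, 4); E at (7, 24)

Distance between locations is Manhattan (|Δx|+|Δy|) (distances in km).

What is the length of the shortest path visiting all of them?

Minimum one-way distance = 55 km.

There are 5! = 120 possible orderings.
H → W → C → V → T → E: 19+10+16+13+28 = 86
H → W → C → V → E → T: 19+10+16+21+28 = 94
H → W → C → T → V → E: 19+10+21+13+21 = 84
H → W → C → T → E → V: 19+10+21+28+21 = 99
H → W → C → E → V → T: 19+10+7+21+13 = 70
H → W → C → E → T → V: 19+10+7+28+13 = 77
H → W → V → C → T → E: 19+26+16+21+28 = 110
H → W → V → C → E → T: 19+26+16+7+28 = 96
H → W → V → T → C → E: 19+26+13+21+7 = 86
H → W → V → T → E → C: 19+26+13+28+7 = 93
H → W → V → E → C → T: 19+26+21+7+21 = 94
H → W → V → E → T → C: 19+26+21+28+21 = 115
H → W → T → C → V → E: 19+17+21+16+21 = 94
H → W → T → C → E → V: 19+17+21+7+21 = 85
… (106 more)
H → T → V → C → E → W: 6+13+16+7+13 = 55  ← best
The minimum is 55.
One shortest path: H → T → V → C → E → W.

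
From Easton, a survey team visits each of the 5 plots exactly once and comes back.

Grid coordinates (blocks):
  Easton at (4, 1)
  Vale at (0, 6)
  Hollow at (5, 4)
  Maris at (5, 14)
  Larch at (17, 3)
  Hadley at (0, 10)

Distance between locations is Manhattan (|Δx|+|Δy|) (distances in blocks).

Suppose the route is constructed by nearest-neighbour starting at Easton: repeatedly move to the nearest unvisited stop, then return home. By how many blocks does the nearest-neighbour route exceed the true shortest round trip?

2 blocks longer than the optimal tour.

From Easton: Hollow=4, Vale=9, Hadley=13, Maris=14, Larch=15 → choose Hollow (4).
From Hollow: Vale=7, Maris=10, Hadley=11, Larch=13 → choose Vale (7).
From Vale: Hadley=4, Maris=13, Larch=20 → choose Hadley (4).
From Hadley: Maris=9, Larch=24 → choose Maris (9).
From Maris: Larch=23 → choose Larch (23).
NN route Easton → Hollow → Vale → Hadley → Maris → Larch → Easton costs 62.
Optimal: Easton → Vale → Hadley → Maris → Hollow → Larch → Easton costs 60 (by enumerating all 60 distinct tours).
Excess = 62 − 60 = 2.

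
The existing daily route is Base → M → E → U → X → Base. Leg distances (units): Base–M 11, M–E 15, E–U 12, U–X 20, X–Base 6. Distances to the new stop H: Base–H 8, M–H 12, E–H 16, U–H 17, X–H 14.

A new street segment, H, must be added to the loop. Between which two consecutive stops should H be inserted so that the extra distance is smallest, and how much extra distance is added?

Minimum extra distance: 9, inserting H between Base and M.

Insertion cost between consecutive stops i–j is d(i,H) + d(H,j) − d(i,j):
  between Base and M: 8 + 12 − 11 = 9
  between M and E: 12 + 16 − 15 = 13
  between E and U: 16 + 17 − 12 = 21
  between U and X: 17 + 14 − 20 = 11
  between X and Base: 14 + 8 − 6 = 16
Cheapest insertion is between Base and M, adding 9.
New total = 64 + 9 = 73.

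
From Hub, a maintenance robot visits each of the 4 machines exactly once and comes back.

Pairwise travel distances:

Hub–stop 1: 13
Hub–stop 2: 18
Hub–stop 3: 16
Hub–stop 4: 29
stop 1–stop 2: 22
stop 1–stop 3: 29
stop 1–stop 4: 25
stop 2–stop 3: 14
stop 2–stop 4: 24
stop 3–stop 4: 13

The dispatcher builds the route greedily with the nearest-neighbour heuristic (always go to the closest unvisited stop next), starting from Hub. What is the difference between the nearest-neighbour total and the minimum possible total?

Hub: stop 1=13, stop 3=16, stop 2=18, stop 4=29 ⇒ stop 1
stop 1: stop 2=22, stop 4=25, stop 3=29 ⇒ stop 2
stop 2: stop 3=14, stop 4=24 ⇒ stop 3
stop 3: stop 4=13 ⇒ stop 4
NN route Hub → stop 1 → stop 2 → stop 3 → stop 4 → Hub costs 91.
Optimal: Hub → stop 1 → stop 4 → stop 3 → stop 2 → Hub costs 83 (by enumerating all 12 distinct tours).
Excess = 91 − 83 = 8.

The nearest-neighbour route is 8 longer than optimal.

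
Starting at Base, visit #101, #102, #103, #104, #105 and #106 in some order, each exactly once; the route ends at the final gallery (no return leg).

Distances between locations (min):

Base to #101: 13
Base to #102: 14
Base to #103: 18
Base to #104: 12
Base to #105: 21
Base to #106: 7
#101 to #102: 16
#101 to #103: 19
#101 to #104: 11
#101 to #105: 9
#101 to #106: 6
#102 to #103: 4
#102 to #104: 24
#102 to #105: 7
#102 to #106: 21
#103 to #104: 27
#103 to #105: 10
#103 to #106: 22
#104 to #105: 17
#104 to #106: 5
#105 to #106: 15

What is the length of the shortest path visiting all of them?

Minimum one-way distance = 43 min.

There are 6! = 720 possible orderings.
Base - #101 - #102 - #103 - #104 - #105 - #106: 13+16+4+27+17+15 = 92
Base - #101 - #102 - #103 - #104 - #106 - #105: 13+16+4+27+5+15 = 80
Base - #101 - #102 - #103 - #105 - #104 - #106: 13+16+4+10+17+5 = 65
Base - #101 - #102 - #103 - #105 - #106 - #104: 13+16+4+10+15+5 = 63
Base - #101 - #102 - #103 - #106 - #104 - #105: 13+16+4+22+5+17 = 77
Base - #101 - #102 - #103 - #106 - #105 - #104: 13+16+4+22+15+17 = 87
Base - #101 - #102 - #104 - #103 - #105 - #106: 13+16+24+27+10+15 = 105
Base - #101 - #102 - #104 - #103 - #106 - #105: 13+16+24+27+22+15 = 117
… (712 more)
Base - #104 - #106 - #101 - #105 - #102 - #103: 12+5+6+9+7+4 = 43  ← best
The minimum is 43.
One shortest path: Base → #104 → #106 → #101 → #105 → #102 → #103.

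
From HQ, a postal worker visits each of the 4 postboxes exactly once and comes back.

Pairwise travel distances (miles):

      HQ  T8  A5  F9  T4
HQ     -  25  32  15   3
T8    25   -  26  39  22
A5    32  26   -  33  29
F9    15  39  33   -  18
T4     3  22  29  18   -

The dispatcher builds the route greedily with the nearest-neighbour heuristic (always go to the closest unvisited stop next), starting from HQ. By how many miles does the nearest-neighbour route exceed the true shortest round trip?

The nearest-neighbour route is 6 miles longer than optimal.

HQ: T4=3, F9=15, T8=25, A5=32 ⇒ T4
T4: F9=18, T8=22, A5=29 ⇒ F9
F9: A5=33, T8=39 ⇒ A5
A5: T8=26 ⇒ T8
NN route HQ → T4 → F9 → A5 → T8 → HQ costs 105.
Optimal: HQ → F9 → A5 → T8 → T4 → HQ costs 99 (by enumerating all 12 distinct tours).
Excess = 105 − 99 = 6.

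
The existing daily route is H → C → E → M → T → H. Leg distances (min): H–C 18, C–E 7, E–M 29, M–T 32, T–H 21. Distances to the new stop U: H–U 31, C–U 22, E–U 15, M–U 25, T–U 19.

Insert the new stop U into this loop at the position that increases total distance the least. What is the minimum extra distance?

Adding 11 min by placing U on the E–M leg.

Insertion cost between consecutive stops i–j is d(i,U) + d(U,j) − d(i,j):
  between H and C: 31 + 22 − 18 = 35
  between C and E: 22 + 15 − 7 = 30
  between E and M: 15 + 25 − 29 = 11
  between M and T: 25 + 19 − 32 = 12
  between T and H: 19 + 31 − 21 = 29
Cheapest insertion is between E and M, adding 11.
New total = 107 + 11 = 118.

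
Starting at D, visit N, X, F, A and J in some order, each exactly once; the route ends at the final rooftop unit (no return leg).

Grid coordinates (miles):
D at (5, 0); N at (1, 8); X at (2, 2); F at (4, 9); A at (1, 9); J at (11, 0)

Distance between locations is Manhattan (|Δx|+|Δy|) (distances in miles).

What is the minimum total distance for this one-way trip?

Shortest open route: 28 miles.

There are 5! = 120 possible orderings.
D - N - X - F - A - J: 12+7+9+3+19 = 50
D - N - X - F - J - A: 12+7+9+16+19 = 63
D - N - X - A - F - J: 12+7+8+3+16 = 46
D - N - X - A - J - F: 12+7+8+19+16 = 62
D - N - X - J - F - A: 12+7+11+16+3 = 49
D - N - X - J - A - F: 12+7+11+19+3 = 52
D - N - F - X - A - J: 12+4+9+8+19 = 52
D - N - F - X - J - A: 12+4+9+11+19 = 55
D - N - F - A - X - J: 12+4+3+8+11 = 38
D - N - F - A - J - X: 12+4+3+19+11 = 49
D - N - F - J - X - A: 12+4+16+11+8 = 51
D - N - F - J - A - X: 12+4+16+19+8 = 59
D - N - A - X - F - J: 12+1+8+9+16 = 46
D - N - A - X - J - F: 12+1+8+11+16 = 48
… (106 more)
D - J - X - N - A - F: 6+11+7+1+3 = 28  ← best
The minimum is 28.
One shortest path: D → J → X → N → A → F.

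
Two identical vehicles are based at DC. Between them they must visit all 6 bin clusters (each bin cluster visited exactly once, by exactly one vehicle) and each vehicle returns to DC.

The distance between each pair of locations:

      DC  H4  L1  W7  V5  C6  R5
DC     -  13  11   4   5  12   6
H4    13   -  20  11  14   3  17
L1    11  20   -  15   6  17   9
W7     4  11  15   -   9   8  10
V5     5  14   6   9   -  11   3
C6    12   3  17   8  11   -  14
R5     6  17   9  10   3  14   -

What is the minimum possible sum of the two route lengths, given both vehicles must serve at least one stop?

Minimum combined distance: 54.

There are 2^5 − 1 = 31 ways to divide the 6 stops into two non-empty groups. For each, the best each vehicle can do is its own shortest tour through its group:
  {H4} + {L1, W7, V5, C6, R5}: 26 + 44 = 70
  {L1} + {H4, W7, V5, C6, R5}: 22 + 38 = 60
  {H4, L1} + {W7, V5, C6, R5}: 44 + 32 = 76
  {W7} + {H4, L1, V5, C6, R5}: 8 + 48 = 56
  {H4, W7} + {L1, V5, C6, R5}: 28 + 44 = 72
  {L1, W7} + {H4, V5, C6, R5}: 30 + 36 = 66
  … (31 splits in total)
  {H4, W7, C6} + {L1, V5, R5}: 28 + 26 = 54  ← best
Best: vehicle 1 DC → H4 → C6 → W7 → DC = 28; vehicle 2 DC → L1 → V5 → R5 → DC = 26; combined 54.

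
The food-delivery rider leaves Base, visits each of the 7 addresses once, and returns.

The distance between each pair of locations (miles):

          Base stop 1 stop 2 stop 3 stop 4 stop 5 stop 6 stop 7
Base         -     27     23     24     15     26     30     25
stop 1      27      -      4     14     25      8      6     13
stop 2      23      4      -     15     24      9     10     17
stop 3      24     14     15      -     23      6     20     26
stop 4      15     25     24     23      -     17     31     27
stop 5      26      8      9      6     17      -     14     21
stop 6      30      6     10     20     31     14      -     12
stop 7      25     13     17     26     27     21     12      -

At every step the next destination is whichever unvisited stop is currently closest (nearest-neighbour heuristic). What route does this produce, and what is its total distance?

103 miles along Base → stop 4 → stop 5 → stop 3 → stop 1 → stop 2 → stop 6 → stop 7 → Base.

At Base the remaining stops are stop 4 15, stop 2 23, stop 3 24, stop 7 25, stop 5 26, stop 1 27, stop 6 30; go to stop 4.
At stop 4 the remaining stops are stop 5 17, stop 3 23, stop 2 24, stop 1 25, stop 7 27, stop 6 31; go to stop 5.
At stop 5 the remaining stops are stop 3 6, stop 1 8, stop 2 9, stop 6 14, stop 7 21; go to stop 3.
At stop 3 the remaining stops are stop 1 14, stop 2 15, stop 6 20, stop 7 26; go to stop 1.
At stop 1 the remaining stops are stop 2 4, stop 6 6, stop 7 13; go to stop 2.
At stop 2 the remaining stops are stop 6 10, stop 7 17; go to stop 6.
At stop 6 the remaining stops are stop 7 12; go to stop 7.
Return stop 7→Base: 25.
Total = 15 + 17 + 6 + 14 + 4 + 10 + 12 + 25 = 103.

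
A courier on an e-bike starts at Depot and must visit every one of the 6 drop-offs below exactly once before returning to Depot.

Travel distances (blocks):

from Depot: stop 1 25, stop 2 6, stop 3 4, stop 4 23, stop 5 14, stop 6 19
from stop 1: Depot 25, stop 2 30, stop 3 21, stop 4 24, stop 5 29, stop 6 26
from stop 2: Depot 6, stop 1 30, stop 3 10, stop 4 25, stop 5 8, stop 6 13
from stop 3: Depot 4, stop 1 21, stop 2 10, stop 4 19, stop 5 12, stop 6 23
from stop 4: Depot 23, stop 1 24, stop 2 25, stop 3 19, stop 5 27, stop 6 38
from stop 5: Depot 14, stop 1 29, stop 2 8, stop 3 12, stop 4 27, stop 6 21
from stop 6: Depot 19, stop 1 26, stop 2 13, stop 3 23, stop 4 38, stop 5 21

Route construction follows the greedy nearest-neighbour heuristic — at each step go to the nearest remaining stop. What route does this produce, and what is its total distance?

Nearest-neighbour total = 116 blocks; route Depot → stop 3 → stop 2 → stop 5 → stop 6 → stop 1 → stop 4 → Depot.

From Depot: distances to unvisited — stop 3=4, stop 2=6, stop 5=14, stop 6=19, stop 4=23, stop 1=25. Nearest is stop 3 (4).
From stop 3: distances to unvisited — stop 2=10, stop 5=12, stop 4=19, stop 1=21, stop 6=23. Nearest is stop 2 (10).
From stop 2: distances to unvisited — stop 5=8, stop 6=13, stop 4=25, stop 1=30. Nearest is stop 5 (8).
From stop 5: distances to unvisited — stop 6=21, stop 4=27, stop 1=29. Nearest is stop 6 (21).
From stop 6: distances to unvisited — stop 1=26, stop 4=38. Nearest is stop 1 (26).
From stop 1: distances to unvisited — stop 4=24. Nearest is stop 4 (24).
Return stop 4→Depot: 23.
Total = 4 + 10 + 8 + 21 + 26 + 24 + 23 = 116.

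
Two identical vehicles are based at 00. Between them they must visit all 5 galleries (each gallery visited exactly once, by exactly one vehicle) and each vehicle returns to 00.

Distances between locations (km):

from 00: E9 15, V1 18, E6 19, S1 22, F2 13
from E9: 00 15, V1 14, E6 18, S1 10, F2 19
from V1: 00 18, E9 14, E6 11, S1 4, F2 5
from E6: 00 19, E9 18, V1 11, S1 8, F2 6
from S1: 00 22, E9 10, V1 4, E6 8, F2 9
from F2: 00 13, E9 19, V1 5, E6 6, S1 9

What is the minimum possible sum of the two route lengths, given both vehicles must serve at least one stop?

Check every non-empty split of the stops between the two vehicles; for each half take its own optimal tour:
  {E9} + {V1, E6, S1, F2}: 30 + 49 = 79
  {V1} + {E9, E6, S1, F2}: 36 + 52 = 88
  {E9, V1} + {E6, S1, F2}: 47 + 49 = 96
  {E6} + {E9, V1, S1, F2}: 38 + 47 = 85
  {E9, E6} + {V1, S1, F2}: 52 + 44 = 96
  {V1, E6} + {E9, S1, F2}: 48 + 47 = 95
  … (15 splits in total)
Best: vehicle 1 00 → E9 → 00 = 30; vehicle 2 00 → V1 → S1 → E6 → F2 → 00 = 49; combined 79.

Minimum combined distance: 79 km.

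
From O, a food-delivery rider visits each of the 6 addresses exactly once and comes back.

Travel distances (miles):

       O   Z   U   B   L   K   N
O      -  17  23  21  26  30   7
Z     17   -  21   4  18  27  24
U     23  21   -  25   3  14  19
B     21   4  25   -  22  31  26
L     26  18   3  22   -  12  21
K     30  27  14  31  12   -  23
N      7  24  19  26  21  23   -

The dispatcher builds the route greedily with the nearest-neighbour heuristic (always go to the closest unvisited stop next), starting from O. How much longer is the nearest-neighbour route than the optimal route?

Excess over optimum: 3 miles.

From O: N=7, Z=17, B=21, U=23, L=26, K=30 → choose N (7).
From N: U=19, L=21, K=23, Z=24, B=26 → choose U (19).
From U: L=3, K=14, Z=21, B=25 → choose L (3).
From L: K=12, Z=18, B=22 → choose K (12).
From K: Z=27, B=31 → choose Z (27).
From Z: B=4 → choose B (4).
NN route O → N → U → L → K → Z → B → O costs 93.
Optimal: O → Z → B → L → U → K → N → O costs 90 (by enumerating all 360 distinct tours).
Excess = 93 − 90 = 3.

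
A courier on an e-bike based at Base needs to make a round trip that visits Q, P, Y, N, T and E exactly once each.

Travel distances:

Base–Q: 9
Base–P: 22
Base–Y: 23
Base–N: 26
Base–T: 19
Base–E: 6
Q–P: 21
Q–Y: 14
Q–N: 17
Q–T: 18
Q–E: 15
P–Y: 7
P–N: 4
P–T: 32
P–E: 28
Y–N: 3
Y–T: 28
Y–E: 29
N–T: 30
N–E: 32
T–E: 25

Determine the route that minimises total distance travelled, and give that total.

Base→Q→P→Y→N→T→E→Base: 9+21+7+3+30+25+6 = 101
Base→Q→P→Y→N→E→T→Base: 9+21+7+3+32+25+19 = 116
Base→Q→P→Y→T→N→E→Base: 9+21+7+28+30+32+6 = 133
Base→Q→P→Y→T→E→N→Base: 9+21+7+28+25+32+26 = 148
Base→Q→P→Y→E→N→T→Base: 9+21+7+29+32+30+19 = 147
Base→Q→P→Y→E→T→N→Base: 9+21+7+29+25+30+26 = 147
Base→Q→P→N→Y→T→E→Base: 9+21+4+3+28+25+6 = 96
Base→Q→P→N→Y→E→T→Base: 9+21+4+3+29+25+19 = 110
… (352 more)
Base→P→N→Y→Q→T→E→Base: 22+4+3+14+18+25+6 = 92  ← best
The minimum is 92.
One optimal route: Base → P → N → Y → Q → T → E → Base (or its reverse).

Minimum total distance: 92.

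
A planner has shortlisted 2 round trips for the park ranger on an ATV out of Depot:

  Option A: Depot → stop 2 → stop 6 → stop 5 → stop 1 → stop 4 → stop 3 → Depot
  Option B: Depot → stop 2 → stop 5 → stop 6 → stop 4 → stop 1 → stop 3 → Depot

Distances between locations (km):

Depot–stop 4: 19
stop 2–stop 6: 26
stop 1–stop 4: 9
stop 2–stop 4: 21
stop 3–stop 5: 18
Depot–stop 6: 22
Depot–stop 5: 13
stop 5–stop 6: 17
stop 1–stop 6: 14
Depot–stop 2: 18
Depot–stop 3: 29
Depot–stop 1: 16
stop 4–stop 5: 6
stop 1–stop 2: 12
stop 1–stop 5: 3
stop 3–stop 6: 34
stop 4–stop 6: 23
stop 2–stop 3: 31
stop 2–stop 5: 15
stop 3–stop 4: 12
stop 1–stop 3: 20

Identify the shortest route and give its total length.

Shortest is Option A, total 114 km.

Option A: 18 + 26 + 17 + 3 + 9 + 12 + 29 = 114
Option B: 18 + 15 + 17 + 23 + 9 + 20 + 29 = 131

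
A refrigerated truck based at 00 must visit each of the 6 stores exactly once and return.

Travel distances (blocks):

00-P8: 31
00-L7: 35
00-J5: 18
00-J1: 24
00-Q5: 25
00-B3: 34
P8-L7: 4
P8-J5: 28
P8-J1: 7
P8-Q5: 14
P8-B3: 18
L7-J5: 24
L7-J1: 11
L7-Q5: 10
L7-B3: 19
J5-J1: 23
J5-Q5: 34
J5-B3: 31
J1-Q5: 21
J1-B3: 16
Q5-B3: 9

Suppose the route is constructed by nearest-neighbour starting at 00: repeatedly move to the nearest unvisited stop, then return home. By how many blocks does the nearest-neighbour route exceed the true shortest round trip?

2 blocks longer than the optimal tour.

From 00: J5=18, J1=24, Q5=25, P8=31, B3=34, L7=35 → choose J5 (18).
From J5: J1=23, L7=24, P8=28, B3=31, Q5=34 → choose J1 (23).
From J1: P8=7, L7=11, B3=16, Q5=21 → choose P8 (7).
From P8: L7=4, Q5=14, B3=18 → choose L7 (4).
From L7: Q5=10, B3=19 → choose Q5 (10).
From Q5: B3=9 → choose B3 (9).
NN route 00 → J5 → J1 → P8 → L7 → Q5 → B3 → 00 costs 105.
Optimal: 00 → J5 → L7 → P8 → J1 → B3 → Q5 → 00 costs 103 (by enumerating all 360 distinct tours).
Excess = 105 − 103 = 2.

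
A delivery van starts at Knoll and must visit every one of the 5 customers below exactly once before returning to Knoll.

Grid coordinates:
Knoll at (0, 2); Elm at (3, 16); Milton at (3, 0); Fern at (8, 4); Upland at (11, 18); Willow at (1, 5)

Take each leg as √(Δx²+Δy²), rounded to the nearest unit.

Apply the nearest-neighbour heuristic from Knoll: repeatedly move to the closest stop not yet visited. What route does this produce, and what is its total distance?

54 along Knoll → Willow → Milton → Fern → Elm → Upland → Knoll.

From Knoll: distances to unvisited — Willow=3, Milton=4, Fern=8, Elm=14, Upland=19. Nearest is Willow (3).
From Willow: distances to unvisited — Milton=5, Fern=7, Elm=11, Upland=16. Nearest is Milton (5).
From Milton: distances to unvisited — Fern=6, Elm=16, Upland=20. Nearest is Fern (6).
From Fern: distances to unvisited — Elm=13, Upland=14. Nearest is Elm (13).
From Elm: distances to unvisited — Upland=8. Nearest is Upland (8).
Return Upland→Knoll: 19.
Total = 3 + 5 + 6 + 13 + 8 + 19 = 54.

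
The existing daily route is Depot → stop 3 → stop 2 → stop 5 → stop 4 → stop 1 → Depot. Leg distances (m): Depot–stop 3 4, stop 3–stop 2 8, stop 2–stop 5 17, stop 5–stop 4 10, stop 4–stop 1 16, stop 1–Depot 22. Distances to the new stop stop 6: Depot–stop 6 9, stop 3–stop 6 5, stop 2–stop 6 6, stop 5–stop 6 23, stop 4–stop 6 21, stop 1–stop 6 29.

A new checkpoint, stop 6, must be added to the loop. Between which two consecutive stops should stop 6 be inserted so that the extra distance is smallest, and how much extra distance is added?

Insertion cost between consecutive stops i–j is d(i,stop 6) + d(stop 6,j) − d(i,j):
  between Depot and stop 3: 9 + 5 − 4 = 10
  between stop 3 and stop 2: 5 + 6 − 8 = 3
  between stop 2 and stop 5: 6 + 23 − 17 = 12
  between stop 5 and stop 4: 23 + 21 − 10 = 34
  between stop 4 and stop 1: 21 + 29 − 16 = 34
  between stop 1 and Depot: 29 + 9 − 22 = 16
Cheapest insertion is between stop 3 and stop 2, adding 3.
New total = 77 + 3 = 80.

+3 m — insert stop 6 between stop 3 and stop 2.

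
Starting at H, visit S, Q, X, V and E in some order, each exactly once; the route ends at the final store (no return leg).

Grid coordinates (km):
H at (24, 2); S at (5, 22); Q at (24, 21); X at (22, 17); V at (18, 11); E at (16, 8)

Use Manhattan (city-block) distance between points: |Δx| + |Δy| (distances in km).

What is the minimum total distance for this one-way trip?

There are 5! = 120 possible orderings.
H - S - Q - X - V - E: 39+20+6+10+5 = 80
H - S - Q - X - E - V: 39+20+6+15+5 = 85
H - S - Q - V - X - E: 39+20+16+10+15 = 100
H - S - Q - V - E - X: 39+20+16+5+15 = 95
H - S - Q - E - X - V: 39+20+21+15+10 = 105
H - S - Q - E - V - X: 39+20+21+5+10 = 95
H - S - X - Q - V - E: 39+22+6+16+5 = 88
H - S - X - Q - E - V: 39+22+6+21+5 = 93
H - S - X - V - Q - E: 39+22+10+16+21 = 108
H - S - X - V - E - Q: 39+22+10+5+21 = 97
H - S - X - E - Q - V: 39+22+15+21+16 = 113
H - S - X - E - V - Q: 39+22+15+5+16 = 97
H - S - V - Q - X - E: 39+24+16+6+15 = 100
H - S - V - Q - E - X: 39+24+16+21+15 = 115
… (106 more)
H - E - V - X - Q - S: 14+5+10+6+20 = 55  ← best
The minimum is 55.
One shortest path: H → E → V → X → Q → S.

Minimum one-way distance = 55 km.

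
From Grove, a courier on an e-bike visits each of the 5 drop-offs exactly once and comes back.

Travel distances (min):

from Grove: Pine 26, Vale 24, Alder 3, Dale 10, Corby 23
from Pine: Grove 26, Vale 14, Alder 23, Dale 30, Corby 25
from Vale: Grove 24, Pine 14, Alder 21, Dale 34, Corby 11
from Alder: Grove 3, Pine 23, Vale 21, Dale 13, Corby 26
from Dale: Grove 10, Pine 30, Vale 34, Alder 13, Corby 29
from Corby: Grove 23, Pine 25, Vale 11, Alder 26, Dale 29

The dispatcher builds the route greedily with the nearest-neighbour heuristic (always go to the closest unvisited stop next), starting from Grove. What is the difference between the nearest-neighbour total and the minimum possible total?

Grove: Alder=3, Dale=10, Corby=23, Vale=24, Pine=26 ⇒ Alder
Alder: Dale=13, Vale=21, Pine=23, Corby=26 ⇒ Dale
Dale: Corby=29, Pine=30, Vale=34 ⇒ Corby
Corby: Vale=11, Pine=25 ⇒ Vale
Vale: Pine=14 ⇒ Pine
NN route Grove → Alder → Dale → Corby → Vale → Pine → Grove costs 96.
Optimal: Grove → Alder → Pine → Vale → Corby → Dale → Grove costs 90 (by enumerating all 60 distinct tours).
Excess = 96 − 90 = 6.

6 min longer than the optimal tour.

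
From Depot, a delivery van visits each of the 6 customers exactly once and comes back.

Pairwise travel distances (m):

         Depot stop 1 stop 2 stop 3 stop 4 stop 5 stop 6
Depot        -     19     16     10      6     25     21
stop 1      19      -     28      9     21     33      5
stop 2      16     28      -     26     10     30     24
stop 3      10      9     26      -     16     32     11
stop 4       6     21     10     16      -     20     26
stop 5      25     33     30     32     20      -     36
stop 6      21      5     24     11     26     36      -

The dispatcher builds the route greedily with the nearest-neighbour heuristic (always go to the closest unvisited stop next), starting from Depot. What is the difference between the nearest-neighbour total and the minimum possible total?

Depot: stop 4=6, stop 3=10, stop 2=16, stop 1=19, stop 6=21, stop 5=25 ⇒ stop 4
stop 4: stop 2=10, stop 3=16, stop 5=20, stop 1=21, stop 6=26 ⇒ stop 2
stop 2: stop 6=24, stop 3=26, stop 1=28, stop 5=30 ⇒ stop 6
stop 6: stop 1=5, stop 3=11, stop 5=36 ⇒ stop 1
stop 1: stop 3=9, stop 5=33 ⇒ stop 3
stop 3: stop 5=32 ⇒ stop 5
NN route Depot → stop 4 → stop 2 → stop 6 → stop 1 → stop 3 → stop 5 → Depot costs 111.
Optimal: Depot → stop 3 → stop 1 → stop 6 → stop 2 → stop 4 → stop 5 → Depot costs 103 (by enumerating all 360 distinct tours).
Excess = 111 − 103 = 8.

8 m longer than the optimal tour.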